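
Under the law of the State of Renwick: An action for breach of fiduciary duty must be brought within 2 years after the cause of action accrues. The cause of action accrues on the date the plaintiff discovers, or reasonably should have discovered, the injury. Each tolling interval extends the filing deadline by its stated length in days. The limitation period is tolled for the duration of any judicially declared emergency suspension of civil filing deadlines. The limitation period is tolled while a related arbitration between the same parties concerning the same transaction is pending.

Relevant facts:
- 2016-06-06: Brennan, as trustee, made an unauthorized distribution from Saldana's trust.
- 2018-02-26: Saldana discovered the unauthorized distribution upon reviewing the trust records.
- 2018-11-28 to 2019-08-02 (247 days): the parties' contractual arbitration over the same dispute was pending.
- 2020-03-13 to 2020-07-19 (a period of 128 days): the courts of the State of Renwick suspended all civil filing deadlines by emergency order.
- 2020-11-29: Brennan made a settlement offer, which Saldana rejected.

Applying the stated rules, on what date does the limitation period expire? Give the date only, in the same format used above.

2021-03-07

The claim did not accrue until Saldana discovered the injury on 2018-02-26; the 2016-06-06 act date does not start the clock under the stated rule.
2 years from 2018-02-26 is 2020-02-26.
The pending related arbitration from 2018-11-28 to 2019-08-02 tolled the period for 247 days, extending the deadline to 2020-10-30.
The period was tolled for 128 days by the emergency suspension of filing deadlines (2020-03-13 to 2020-07-19), pushing the deadline to 2021-03-07.
None of the other events listed affects the running of the period under the stated rules.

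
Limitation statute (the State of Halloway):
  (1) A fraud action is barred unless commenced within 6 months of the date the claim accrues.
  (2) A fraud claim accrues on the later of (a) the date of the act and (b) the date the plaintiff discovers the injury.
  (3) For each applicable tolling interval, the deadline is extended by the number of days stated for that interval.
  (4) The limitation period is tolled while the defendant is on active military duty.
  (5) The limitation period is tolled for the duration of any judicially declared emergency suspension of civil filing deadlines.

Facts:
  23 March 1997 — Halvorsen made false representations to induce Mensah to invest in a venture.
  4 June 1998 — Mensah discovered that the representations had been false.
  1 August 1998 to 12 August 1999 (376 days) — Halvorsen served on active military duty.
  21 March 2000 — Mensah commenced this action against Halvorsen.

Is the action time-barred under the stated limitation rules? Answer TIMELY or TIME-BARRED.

Taking the later of the act (23 March 1997) and discovery (4 June 1998), the claim accrued on 4 June 1998.
Adding the 6 months base period to 4 June 1998 gives a deadline of 4 December 1998, before any tolling.
The defendant's active military service from 1 August 1998 to 12 August 1999 tolled the period for 376 days, extending the deadline to 15 December 1999.
The 21 March 2000 filing falls after the 15 December 1999 deadline; the claim is time-barred.

TIME-BARRED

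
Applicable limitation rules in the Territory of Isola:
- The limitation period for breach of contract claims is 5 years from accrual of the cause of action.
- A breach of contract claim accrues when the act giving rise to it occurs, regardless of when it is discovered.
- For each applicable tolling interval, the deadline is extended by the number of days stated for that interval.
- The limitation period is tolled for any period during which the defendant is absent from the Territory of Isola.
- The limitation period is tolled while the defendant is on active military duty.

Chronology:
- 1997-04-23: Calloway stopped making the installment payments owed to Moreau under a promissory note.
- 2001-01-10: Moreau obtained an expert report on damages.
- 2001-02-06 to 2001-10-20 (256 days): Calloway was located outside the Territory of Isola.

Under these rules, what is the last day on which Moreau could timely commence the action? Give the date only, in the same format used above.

The cause of action accrued on 1997-04-23, the date of the act.
Adding the 5 years base period to 1997-04-23 gives a deadline of 2002-04-23, before any tolling.
The defendant's absence from the jurisdiction from 2001-02-06 to 2001-10-20 tolled the period for 256 days, extending the deadline to 2003-01-04.
Nothing else in the chronology tolls or restarts the period.

2003-01-04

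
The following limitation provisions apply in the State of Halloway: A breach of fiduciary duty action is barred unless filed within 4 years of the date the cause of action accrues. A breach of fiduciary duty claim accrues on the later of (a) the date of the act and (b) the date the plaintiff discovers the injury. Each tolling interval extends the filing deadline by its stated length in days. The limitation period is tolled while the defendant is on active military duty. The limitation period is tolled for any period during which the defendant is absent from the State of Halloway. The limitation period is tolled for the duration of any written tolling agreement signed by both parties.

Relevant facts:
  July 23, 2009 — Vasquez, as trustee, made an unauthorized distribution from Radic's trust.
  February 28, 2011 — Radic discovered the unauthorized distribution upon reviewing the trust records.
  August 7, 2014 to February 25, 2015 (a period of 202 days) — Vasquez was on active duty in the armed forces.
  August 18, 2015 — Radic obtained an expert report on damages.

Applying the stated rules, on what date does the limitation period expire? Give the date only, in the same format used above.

Because discovery on February 28, 2011 post-dates the July 23, 2009 act, accrual under the later-of rule falls on February 28, 2011.
Adding the 4 years base period to February 28, 2011 gives a deadline of February 28, 2015, before any tolling.
The period was tolled for 202 days by the defendant's active military service (August 7, 2014 to February 25, 2015), pushing the deadline to September 18, 2015.
The other events in the timeline have no effect on the limitation period under the stated rules.

September 18, 2015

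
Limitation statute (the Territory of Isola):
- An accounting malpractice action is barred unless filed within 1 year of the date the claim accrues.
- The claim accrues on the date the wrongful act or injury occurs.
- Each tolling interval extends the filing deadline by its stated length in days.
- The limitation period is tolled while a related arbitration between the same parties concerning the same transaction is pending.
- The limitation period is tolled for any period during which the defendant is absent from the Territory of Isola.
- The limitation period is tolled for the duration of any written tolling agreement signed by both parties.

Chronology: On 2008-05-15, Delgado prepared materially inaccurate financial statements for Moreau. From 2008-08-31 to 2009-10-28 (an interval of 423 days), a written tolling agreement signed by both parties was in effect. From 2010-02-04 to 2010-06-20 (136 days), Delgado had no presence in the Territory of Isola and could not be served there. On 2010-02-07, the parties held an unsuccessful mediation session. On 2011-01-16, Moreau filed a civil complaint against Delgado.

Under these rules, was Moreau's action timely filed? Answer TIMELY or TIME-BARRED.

The claim accrued on 2008-05-15, the date of the act.
Adding the 1 year base period to 2008-05-15 gives a deadline of 2009-05-15, before any tolling.
The written tolling agreement from 2008-08-31 to 2009-10-28 tolled the period for 423 days, extending the deadline to 2010-07-12.
The period was tolled for 136 days by the defendant's absence from the jurisdiction (2010-02-04 to 2010-06-20), pushing the deadline to 2010-11-25.
Nothing else in the chronology tolls or restarts the period.
Filing on 2011-01-16 missed the 2010-11-25 deadline — the action is time-barred.

TIME-BARRED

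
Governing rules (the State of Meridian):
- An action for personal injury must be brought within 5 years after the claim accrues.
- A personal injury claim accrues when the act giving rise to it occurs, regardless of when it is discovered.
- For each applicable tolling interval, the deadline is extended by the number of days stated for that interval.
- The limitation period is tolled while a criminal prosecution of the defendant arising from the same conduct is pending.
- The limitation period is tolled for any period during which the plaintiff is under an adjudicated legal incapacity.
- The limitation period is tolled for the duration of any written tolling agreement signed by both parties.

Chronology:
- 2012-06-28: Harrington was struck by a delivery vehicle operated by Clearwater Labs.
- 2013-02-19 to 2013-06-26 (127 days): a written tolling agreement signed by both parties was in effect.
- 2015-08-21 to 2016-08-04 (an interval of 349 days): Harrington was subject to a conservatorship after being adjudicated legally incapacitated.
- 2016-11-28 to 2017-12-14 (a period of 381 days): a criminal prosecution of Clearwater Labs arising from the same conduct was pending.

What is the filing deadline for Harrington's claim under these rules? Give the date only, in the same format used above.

The claim accrued on 2012-06-28, the date of the act.
Adding the 5 years base period to 2012-06-28 gives a deadline of 2017-06-28, before any tolling.
Because the written tolling agreement ran from 2013-02-19 to 2013-06-26, the deadline is extended by 127 days to 2017-11-02.
The period was tolled for 349 days by the plaintiff's legal incapacity (2015-08-21 to 2016-08-04), pushing the deadline to 2018-10-17.
Because the pending criminal prosecution ran from 2016-11-28 to 2017-12-14, the deadline is extended by 381 days to 2019-11-02.

2019-11-02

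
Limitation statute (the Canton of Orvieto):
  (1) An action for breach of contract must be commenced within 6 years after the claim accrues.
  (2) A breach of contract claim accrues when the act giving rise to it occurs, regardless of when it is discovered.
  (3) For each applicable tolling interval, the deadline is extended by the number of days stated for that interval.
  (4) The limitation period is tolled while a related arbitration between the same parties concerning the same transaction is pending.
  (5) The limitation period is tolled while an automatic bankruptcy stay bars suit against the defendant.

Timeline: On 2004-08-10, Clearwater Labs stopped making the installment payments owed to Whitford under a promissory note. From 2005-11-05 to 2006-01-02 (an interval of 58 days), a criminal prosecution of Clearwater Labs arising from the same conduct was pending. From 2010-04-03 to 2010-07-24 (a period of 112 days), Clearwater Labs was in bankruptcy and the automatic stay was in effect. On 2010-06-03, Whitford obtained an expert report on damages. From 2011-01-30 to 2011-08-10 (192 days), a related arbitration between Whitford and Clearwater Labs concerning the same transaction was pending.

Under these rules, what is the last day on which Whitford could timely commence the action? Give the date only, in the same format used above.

2010-11-30

The limitation period began to run on 2004-08-10.
6 years from 2004-08-10 is 2010-08-10.
Because the automatic bankruptcy stay ran from 2010-04-03 to 2010-07-24, the deadline is extended by 112 days to 2010-11-30.
The pending related arbitration from 2011-01-30 to 2011-08-10 began after the period had already run on 2010-11-30, so it has no tolling effect.
Although a criminal prosecution ran from 2005-11-05 to 2006-01-02, the stated rules do not make that a tolling event, so it is disregarded.
None of the other events listed affects the running of the period under the stated rules.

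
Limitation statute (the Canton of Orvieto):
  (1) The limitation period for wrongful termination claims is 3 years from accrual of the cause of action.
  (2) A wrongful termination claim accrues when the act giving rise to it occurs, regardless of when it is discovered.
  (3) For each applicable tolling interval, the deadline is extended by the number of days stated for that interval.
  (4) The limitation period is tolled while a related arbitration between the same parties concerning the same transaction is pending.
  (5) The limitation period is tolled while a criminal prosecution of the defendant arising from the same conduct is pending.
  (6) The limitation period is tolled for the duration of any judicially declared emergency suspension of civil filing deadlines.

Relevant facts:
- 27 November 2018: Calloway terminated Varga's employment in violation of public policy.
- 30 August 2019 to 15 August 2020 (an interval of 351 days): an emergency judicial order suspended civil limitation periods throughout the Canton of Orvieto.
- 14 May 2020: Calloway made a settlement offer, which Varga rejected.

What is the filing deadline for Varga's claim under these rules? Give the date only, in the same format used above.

The limitation period began to run on 27 November 2018.
3 years from 27 November 2018 is 27 November 2021.
The emergency suspension of filing deadlines from 30 August 2019 to 15 August 2020 tolled the period for 351 days, extending the deadline to 13 November 2022.
Nothing else in the chronology tolls or restarts the period.

13 November 2022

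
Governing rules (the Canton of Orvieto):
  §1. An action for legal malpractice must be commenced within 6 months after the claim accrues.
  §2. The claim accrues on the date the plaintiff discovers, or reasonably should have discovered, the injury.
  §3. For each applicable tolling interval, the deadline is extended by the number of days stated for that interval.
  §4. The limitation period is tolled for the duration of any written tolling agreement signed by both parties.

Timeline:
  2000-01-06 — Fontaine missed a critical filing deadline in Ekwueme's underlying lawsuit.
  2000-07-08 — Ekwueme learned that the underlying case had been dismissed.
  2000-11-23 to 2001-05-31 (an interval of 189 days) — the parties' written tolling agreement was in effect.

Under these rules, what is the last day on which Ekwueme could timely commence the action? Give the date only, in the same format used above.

2001-07-16

The claim did not accrue until Ekwueme discovered the injury on 2000-07-08; the 2000-01-06 act date does not start the clock under the stated rule.
Adding the 6 months base period to 2000-07-08 gives a deadline of 2001-01-08, before any tolling.
Because the written tolling agreement ran from 2000-11-23 to 2001-05-31, the deadline is extended by 189 days to 2001-07-16.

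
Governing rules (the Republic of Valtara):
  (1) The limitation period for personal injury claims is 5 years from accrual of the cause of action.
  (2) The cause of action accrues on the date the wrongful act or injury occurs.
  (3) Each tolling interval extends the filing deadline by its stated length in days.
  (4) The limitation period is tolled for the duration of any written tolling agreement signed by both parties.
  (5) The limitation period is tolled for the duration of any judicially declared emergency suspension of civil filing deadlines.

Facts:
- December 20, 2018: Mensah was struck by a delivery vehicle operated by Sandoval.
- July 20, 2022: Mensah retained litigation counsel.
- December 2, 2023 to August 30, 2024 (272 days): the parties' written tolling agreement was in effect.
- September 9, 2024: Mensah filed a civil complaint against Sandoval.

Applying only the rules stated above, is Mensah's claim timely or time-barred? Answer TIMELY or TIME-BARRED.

The claim accrued on December 20, 2018, when the wrongful act occurred.
5 years from December 20, 2018 is December 20, 2023.
The written tolling agreement from December 2, 2023 to August 30, 2024 tolled the period for 272 days, extending the deadline to September 17, 2024.
Nothing else in the chronology tolls or restarts the period.
Filing on September 9, 2024 beat the September 17, 2024 deadline — the action is timely.

TIMELY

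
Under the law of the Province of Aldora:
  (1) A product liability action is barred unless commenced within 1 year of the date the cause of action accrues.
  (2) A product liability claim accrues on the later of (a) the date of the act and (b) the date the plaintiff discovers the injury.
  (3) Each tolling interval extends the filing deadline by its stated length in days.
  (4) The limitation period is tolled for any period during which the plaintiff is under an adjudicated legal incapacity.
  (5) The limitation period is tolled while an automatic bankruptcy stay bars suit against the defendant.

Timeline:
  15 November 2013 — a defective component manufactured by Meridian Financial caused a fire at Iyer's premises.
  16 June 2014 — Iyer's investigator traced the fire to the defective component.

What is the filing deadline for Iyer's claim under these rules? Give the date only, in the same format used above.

Because discovery on 16 June 2014 post-dates the 15 November 2013 act, accrual under the later-of rule falls on 16 June 2014.
Adding the 1 year base period to 16 June 2014 gives a deadline of 16 June 2015, before any tolling.

16 June 2015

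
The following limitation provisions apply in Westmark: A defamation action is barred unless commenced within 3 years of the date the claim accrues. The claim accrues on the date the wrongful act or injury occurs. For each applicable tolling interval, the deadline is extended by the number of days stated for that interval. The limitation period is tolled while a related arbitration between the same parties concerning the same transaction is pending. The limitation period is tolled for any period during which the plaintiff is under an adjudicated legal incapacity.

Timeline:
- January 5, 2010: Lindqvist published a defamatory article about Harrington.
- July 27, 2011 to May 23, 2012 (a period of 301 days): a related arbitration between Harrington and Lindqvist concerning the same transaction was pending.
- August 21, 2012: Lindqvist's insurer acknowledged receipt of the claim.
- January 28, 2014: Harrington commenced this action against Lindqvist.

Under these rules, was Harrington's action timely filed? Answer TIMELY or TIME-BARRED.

TIME-BARRED

The claim accrued on January 5, 2010, when the wrongful act occurred.
The untolled deadline — 3 years after January 5, 2010 — is January 5, 2013.
The pending related arbitration from July 27, 2011 to May 23, 2012 tolled the period for 301 days, extending the deadline to November 2, 2013.
The other events in the timeline have no effect on the limitation period under the stated rules.
Filing on January 28, 2014 missed the November 2, 2013 deadline — the action is time-barred.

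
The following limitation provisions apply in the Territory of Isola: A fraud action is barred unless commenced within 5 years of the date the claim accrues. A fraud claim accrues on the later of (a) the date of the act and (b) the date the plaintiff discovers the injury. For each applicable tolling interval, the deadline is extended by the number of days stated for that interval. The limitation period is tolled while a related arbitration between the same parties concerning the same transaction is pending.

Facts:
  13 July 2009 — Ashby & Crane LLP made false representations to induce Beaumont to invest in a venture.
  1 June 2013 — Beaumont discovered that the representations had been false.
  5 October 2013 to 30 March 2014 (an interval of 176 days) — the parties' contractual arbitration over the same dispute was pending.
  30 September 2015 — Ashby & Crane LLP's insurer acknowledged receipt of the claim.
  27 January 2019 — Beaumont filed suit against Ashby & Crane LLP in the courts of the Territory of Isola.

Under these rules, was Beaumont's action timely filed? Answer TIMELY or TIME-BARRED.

The claim accrued on 1 June 2013 — the later of the 13 July 2009 act and the 1 June 2013 discovery.
5 years from 1 June 2013 is 1 June 2018.
The pending related arbitration from 5 October 2013 to 30 March 2014 tolled the period for 176 days, extending the deadline to 24 November 2018.
Nothing else in the chronology tolls or restarts the period.
Filing on 27 January 2019 missed the 24 November 2018 deadline — the action is time-barred.

TIME-BARRED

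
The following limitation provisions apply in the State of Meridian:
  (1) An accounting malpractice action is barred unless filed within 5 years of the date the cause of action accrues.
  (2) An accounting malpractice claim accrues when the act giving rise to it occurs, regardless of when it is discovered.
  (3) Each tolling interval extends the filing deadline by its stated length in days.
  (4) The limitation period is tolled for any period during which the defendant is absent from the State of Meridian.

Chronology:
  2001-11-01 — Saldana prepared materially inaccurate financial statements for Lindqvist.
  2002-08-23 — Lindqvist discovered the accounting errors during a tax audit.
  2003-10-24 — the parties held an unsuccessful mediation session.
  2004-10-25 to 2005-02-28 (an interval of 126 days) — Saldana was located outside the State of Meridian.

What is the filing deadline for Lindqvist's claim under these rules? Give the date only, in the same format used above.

The claim accrued on 2001-11-01, when the wrongful act occurred; under the stated occurrence rule the 2002-08-23 discovery does not delay accrual.
The untolled deadline — 5 years after 2001-11-01 — is 2006-11-01.
Because the defendant's absence from the jurisdiction ran from 2004-10-25 to 2005-02-28, the deadline is extended by 126 days to 2007-03-07.
Nothing else in the chronology tolls or restarts the period.

2007-03-07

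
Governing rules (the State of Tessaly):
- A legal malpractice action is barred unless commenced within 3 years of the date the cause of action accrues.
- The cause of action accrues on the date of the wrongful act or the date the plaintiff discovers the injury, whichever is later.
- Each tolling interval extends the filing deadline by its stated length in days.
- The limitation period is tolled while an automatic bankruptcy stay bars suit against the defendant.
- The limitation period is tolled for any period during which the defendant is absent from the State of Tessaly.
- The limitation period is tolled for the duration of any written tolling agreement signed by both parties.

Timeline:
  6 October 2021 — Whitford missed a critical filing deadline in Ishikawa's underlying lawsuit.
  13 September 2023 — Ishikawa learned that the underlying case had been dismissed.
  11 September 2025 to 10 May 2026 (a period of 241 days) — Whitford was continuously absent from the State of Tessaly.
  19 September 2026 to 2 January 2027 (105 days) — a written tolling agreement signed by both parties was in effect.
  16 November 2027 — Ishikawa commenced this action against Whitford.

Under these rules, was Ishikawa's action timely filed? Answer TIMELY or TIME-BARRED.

TIME-BARRED

Because discovery on 13 September 2023 post-dates the 6 October 2021 act, accrual under the later-of rule falls on 13 September 2023.
3 years from 13 September 2023 is 13 September 2026.
Because the defendant's absence from the jurisdiction ran from 11 September 2025 to 10 May 2026, the deadline is extended by 241 days to 12 May 2027.
The written tolling agreement from 19 September 2026 to 2 January 2027 tolled the period for 105 days, extending the deadline to 25 August 2027.
Filing on 16 November 2027 missed the 25 August 2027 deadline — the action is time-barred.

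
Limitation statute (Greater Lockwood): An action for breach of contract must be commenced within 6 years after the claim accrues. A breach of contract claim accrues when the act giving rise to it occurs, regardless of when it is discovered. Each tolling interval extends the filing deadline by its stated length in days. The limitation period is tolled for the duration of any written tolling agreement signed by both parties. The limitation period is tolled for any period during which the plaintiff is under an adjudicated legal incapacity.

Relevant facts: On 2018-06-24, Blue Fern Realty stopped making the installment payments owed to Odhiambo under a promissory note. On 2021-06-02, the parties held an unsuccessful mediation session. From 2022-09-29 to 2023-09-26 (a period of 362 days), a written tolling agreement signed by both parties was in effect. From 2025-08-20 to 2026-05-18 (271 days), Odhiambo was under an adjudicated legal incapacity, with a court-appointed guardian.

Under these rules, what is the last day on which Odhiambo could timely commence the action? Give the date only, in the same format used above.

2025-06-21

The claim accrued on 2018-06-24, when the wrongful act occurred.
6 years from 2018-06-24 is 2024-06-24.
The period was tolled for 362 days by the written tolling agreement (2022-09-29 to 2023-09-26), pushing the deadline to 2025-06-21.
The plaintiff's legal incapacity starting 2025-08-20 came too late — the period had run on 2025-06-21 — and so does not extend the deadline.
The other events in the timeline have no effect on the limitation period under the stated rules.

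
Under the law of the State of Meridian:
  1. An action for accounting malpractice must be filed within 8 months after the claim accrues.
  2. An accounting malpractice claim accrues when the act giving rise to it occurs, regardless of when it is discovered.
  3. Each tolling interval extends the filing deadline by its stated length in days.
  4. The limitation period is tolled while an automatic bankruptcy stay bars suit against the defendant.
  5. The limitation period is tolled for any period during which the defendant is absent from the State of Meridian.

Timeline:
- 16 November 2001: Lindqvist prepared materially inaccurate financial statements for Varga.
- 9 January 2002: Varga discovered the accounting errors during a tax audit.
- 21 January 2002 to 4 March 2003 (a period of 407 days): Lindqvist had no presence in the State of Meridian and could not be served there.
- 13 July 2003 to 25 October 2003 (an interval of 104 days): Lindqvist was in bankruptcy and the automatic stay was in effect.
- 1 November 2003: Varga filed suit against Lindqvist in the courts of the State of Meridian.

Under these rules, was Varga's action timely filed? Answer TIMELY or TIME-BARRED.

Because the rule ties accrual to occurrence, the claim accrued on 16 November 2001, not on the 9 January 2002 discovery date.
8 months from 16 November 2001 is 16 July 2002.
The defendant's absence from the jurisdiction from 21 January 2002 to 4 March 2003 tolled the period for 407 days, extending the deadline to 27 August 2003.
The period was tolled for 104 days by the automatic bankruptcy stay (13 July 2003 to 25 October 2003), pushing the deadline to 9 December 2003.
Filing on 1 November 2003 beat the 9 December 2003 deadline — the action is timely.

TIMELY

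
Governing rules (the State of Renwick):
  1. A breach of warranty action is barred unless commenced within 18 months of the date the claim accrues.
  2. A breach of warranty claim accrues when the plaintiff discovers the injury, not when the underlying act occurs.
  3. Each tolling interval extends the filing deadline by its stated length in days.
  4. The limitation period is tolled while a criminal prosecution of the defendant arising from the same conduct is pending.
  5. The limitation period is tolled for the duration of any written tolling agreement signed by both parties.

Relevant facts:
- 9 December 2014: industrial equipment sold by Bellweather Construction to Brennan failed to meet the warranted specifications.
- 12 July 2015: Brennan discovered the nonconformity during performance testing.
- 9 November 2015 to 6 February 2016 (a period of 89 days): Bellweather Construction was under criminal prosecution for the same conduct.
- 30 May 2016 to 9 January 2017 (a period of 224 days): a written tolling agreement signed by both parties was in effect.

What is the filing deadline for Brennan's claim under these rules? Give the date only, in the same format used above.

The claim did not accrue until Brennan discovered the injury on 12 July 2015; the 9 December 2014 act date does not start the clock under the stated rule.
The untolled deadline — 18 months after 12 July 2015 — is 12 January 2017.
Because the pending criminal prosecution ran from 9 November 2015 to 6 February 2016, the deadline is extended by 89 days to 11 April 2017.
The written tolling agreement from 30 May 2016 to 9 January 2017 tolled the period for 224 days, extending the deadline to 21 November 2017.

21 November 2017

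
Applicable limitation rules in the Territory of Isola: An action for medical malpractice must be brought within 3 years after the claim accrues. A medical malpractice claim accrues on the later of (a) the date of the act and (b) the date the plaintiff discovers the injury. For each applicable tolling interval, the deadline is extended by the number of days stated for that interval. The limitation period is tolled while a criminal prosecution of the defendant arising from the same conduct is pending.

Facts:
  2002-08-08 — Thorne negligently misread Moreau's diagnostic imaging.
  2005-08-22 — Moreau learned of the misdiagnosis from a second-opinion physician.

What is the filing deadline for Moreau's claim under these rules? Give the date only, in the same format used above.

The claim accrued on 2005-08-22 — the later of the 2002-08-08 act and the 2005-08-22 discovery.
3 years from 2005-08-22 is 2008-08-22.

2008-08-22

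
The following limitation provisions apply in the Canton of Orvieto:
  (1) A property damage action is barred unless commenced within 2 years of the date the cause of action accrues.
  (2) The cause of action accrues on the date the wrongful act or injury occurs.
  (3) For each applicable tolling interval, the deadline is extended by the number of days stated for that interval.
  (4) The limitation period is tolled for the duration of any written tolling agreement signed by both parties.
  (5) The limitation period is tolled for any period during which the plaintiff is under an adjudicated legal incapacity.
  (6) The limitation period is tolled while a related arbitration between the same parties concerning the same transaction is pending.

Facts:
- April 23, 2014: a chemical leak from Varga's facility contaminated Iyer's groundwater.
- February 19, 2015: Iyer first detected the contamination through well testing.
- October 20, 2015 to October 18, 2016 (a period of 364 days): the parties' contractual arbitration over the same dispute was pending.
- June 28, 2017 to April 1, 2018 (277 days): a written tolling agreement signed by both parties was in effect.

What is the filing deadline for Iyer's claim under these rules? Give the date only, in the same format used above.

The claim accrued on April 23, 2014, when the wrongful act occurred; under the stated occurrence rule the February 19, 2015 discovery does not delay accrual.
The untolled deadline — 2 years after April 23, 2014 — is April 23, 2016.
The pending related arbitration from October 20, 2015 to October 18, 2016 tolled the period for 364 days, extending the deadline to April 22, 2017.
The written tolling agreement from June 28, 2017 to April 1, 2018 began after the period had already run on April 22, 2017, so it has no tolling effect.

April 22, 2017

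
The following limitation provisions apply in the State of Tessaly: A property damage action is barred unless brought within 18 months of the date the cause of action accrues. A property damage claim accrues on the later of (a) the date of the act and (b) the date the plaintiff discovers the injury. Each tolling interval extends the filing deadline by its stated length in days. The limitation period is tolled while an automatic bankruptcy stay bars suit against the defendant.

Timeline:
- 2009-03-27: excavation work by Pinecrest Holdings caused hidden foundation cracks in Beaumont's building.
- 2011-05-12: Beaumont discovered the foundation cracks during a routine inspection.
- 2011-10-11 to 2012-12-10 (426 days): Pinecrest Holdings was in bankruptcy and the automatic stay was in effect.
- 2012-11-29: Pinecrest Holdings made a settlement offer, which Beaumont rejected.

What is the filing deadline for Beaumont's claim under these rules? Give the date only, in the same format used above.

Because discovery on 2011-05-12 post-dates the 2009-03-27 act, accrual under the later-of rule falls on 2011-05-12.
18 months from 2011-05-12 is 2012-11-12.
The automatic bankruptcy stay from 2011-10-11 to 2012-12-10 tolled the period for 426 days, extending the deadline to 2014-01-12.
The other events in the timeline have no effect on the limitation period under the stated rules.

2014-01-12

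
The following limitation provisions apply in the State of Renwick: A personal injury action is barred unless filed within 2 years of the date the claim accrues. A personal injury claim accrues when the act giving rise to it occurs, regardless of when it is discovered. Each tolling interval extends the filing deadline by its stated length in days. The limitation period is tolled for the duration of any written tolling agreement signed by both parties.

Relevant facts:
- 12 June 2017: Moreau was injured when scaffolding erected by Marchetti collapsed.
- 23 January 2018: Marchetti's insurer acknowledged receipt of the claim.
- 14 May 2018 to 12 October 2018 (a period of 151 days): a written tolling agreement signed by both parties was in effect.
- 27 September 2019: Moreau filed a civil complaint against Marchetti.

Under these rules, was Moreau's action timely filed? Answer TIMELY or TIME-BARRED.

The limitation period began to run on 12 June 2017.
Adding the 2 years base period to 12 June 2017 gives a deadline of 12 June 2019, before any tolling.
The period was tolled for 151 days by the written tolling agreement (14 May 2018 to 12 October 2018), pushing the deadline to 10 November 2019.
None of the other events listed affects the running of the period under the stated rules.
The 27 September 2019 filing precedes the 10 November 2019 deadline; the claim is timely.

TIMELY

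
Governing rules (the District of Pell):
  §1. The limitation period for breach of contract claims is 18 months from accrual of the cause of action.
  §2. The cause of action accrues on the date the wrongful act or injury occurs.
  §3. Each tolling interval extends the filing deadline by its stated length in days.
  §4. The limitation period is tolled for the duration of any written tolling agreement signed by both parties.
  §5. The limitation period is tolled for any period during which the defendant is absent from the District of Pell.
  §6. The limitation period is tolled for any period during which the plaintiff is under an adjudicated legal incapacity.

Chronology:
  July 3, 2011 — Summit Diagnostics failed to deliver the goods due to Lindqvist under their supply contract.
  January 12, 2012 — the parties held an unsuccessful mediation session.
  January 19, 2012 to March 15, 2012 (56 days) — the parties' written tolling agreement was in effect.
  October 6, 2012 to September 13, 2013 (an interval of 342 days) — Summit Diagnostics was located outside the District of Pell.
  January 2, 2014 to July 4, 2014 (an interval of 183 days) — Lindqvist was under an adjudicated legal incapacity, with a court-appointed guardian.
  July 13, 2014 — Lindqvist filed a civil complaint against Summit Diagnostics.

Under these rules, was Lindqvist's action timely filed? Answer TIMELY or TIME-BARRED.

TIMELY

The claim accrued on July 3, 2011, when the wrongful act occurred.
18 months from July 3, 2011 is January 3, 2013.
The period was tolled for 56 days by the written tolling agreement (January 19, 2012 to March 15, 2012), pushing the deadline to February 28, 2013.
The period was tolled for 342 days by the defendant's absence from the jurisdiction (October 6, 2012 to September 13, 2013), pushing the deadline to February 5, 2014.
Because the plaintiff's legal incapacity ran from January 2, 2014 to July 4, 2014, the deadline is extended by 183 days to August 7, 2014.
The other events in the timeline have no effect on the limitation period under the stated rules.
Lindqvist filed on July 13, 2014, before the August 7, 2014 deadline, so the action is timely.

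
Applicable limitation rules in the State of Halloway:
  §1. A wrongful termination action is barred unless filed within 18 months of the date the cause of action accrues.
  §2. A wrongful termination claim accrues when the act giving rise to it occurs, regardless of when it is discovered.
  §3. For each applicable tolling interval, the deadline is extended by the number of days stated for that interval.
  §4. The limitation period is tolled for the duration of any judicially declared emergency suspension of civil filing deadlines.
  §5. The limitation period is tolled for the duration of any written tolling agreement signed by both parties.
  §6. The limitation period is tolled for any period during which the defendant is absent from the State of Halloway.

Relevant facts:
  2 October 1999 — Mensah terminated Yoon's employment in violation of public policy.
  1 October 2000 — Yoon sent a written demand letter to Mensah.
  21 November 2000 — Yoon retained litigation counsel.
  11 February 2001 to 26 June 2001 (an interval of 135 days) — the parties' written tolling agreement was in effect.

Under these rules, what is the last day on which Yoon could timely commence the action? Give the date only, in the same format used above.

The cause of action accrued on 2 October 1999, the date of the act.
The untolled deadline — 18 months after 2 October 1999 — is 2 April 2001.
The period was tolled for 135 days by the written tolling agreement (11 February 2001 to 26 June 2001), pushing the deadline to 15 August 2001.
None of the other events listed affects the running of the period under the stated rules.

15 August 2001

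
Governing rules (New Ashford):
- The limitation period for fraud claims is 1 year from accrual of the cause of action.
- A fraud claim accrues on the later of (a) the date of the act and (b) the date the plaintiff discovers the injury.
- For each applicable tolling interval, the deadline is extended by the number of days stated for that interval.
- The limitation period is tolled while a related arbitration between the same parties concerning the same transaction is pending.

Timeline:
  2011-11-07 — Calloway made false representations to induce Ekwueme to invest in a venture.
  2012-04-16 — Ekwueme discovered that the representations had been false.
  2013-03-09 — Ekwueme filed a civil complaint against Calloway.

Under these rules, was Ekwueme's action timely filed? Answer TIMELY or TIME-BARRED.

TIMELY

The claim accrued on 2012-04-16 — the later of the 2011-11-07 act and the 2012-04-16 discovery.
1 year from 2012-04-16 is 2013-04-16.
The 2013-03-09 filing precedes the 2013-04-16 deadline; the claim is timely.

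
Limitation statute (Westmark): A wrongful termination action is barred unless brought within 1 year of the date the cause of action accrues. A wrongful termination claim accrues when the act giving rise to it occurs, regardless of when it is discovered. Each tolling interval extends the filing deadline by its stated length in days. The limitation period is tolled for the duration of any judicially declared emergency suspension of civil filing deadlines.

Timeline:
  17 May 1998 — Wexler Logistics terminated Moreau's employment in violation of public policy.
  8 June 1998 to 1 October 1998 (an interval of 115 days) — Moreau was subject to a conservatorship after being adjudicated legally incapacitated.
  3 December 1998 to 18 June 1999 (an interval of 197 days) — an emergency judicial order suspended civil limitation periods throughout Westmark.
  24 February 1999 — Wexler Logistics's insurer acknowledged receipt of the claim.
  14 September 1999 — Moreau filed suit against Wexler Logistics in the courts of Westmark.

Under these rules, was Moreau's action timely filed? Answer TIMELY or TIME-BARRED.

The limitation period began to run on 17 May 1998.
The untolled deadline — 1 year after 17 May 1998 — is 17 May 1999.
Because the emergency suspension of filing deadlines ran from 3 December 1998 to 18 June 1999, the deadline is extended by 197 days to 30 November 1999.
No stated provision tolls the period for the plaintiff's incapacity, so the interval from 8 June 1998 to 1 October 1998 has no effect on the deadline.
None of the other events listed affects the running of the period under the stated rules.
The 14 September 1999 filing precedes the 30 November 1999 deadline; the claim is timely.

TIMELY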